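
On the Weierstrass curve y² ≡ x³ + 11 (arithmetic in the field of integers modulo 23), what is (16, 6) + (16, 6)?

tangent at (16, 6): λ = (3·16² + 0)/(2·6) ≡ 9/12. 12⁻¹ ≡ 2 (mod 23), so λ ≡ 9·2 ≡ 18.
  x = λ² - 16 - 16 = 324 - 32 ≡ 16; y = λ·(16 - 16) - 6 ≡ 17. → (16, 17)

(16, 17)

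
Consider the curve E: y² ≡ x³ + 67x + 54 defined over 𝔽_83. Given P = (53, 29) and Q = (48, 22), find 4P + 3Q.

First 4P:
Double-and-add on 4 = (100)₂. Start with P = (53, 29) for the leading 1-bit.
double: tangent at (53, 29): λ = (3·53² + 67)/(2·29) ≡ 28/58. 58⁻¹ ≡ 73 (mod 83), so λ ≡ 28·73 ≡ 52.
  x = λ² - 53 - 53 = 2704 - 106 ≡ 25; y = λ·(53 - 25) - 29 ≡ 16. → (25, 16)
double: tangent at (25, 16): λ = (3·25² + 67)/(2·16) ≡ 33/32. 32⁻¹ ≡ 13 (mod 83) since 32·13 = 416 ≡ 1, so λ ≡ 33·13 ≡ 14.
  x = λ² - 25 - 25 = 196 - 50 ≡ 63; y = λ·(25 - 63) - 16 ≡ 33. → (63, 33)
4P = (63, 33).
Next 3Q:
Repeated addition: build up to 3Q.
2Q: tangent at (48, 22): λ = (3·48² + 67)/(2·22) ≡ 7/44. 44⁻¹ ≡ 17 (mod 83), so λ ≡ 7·17 ≡ 36.
  x = λ² - 48 - 48 = 1296 - 96 ≡ 38; y = λ·(48 - 38) - 22 ≡ 6. → (38, 6)
3Q: (38, 6) + (48, 22). λ = (22 - 6)/(48 - 38) ≡ 16/10 mod 83. 10⁻¹ ≡ 25 (mod 83), so λ ≡ 68.
  x = λ² - 38 - 48 = 4624 - 86 ≡ 56; y = λ·(38 - 56) - 6 ≡ 15. → (56, 15)
3Q = (56, 15).
Finally 4P + 3Q:
(63, 33) + (56, 15). λ = (15 - 33)/(56 - 63) ≡ 65/76 mod 83. 76⁻¹ ≡ 71 (mod 83) since 76·71 = 5396 ≡ 1, so λ ≡ 50.
  x = λ² - 63 - 56 = 2500 - 119 ≡ 57; y = λ·(63 - 57) - 33 ≡ 18. → (57, 18)

(57, 18)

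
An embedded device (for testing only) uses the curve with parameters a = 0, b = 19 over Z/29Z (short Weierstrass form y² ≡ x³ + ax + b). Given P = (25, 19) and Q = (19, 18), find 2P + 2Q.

First 2P:
Repeated addition: build up to 2P.
2P: tangent at (25, 19): λ = (3·25² + 0)/(2·19) ≡ 19/9. 9⁻¹ ≡ 13 (mod 29) since 9·13 = 117 ≡ 1, so λ ≡ 19·13 ≡ 15.
  x = λ² - 25 - 25 = 225 - 50 ≡ 1; y = λ·(25 - 1) - 19 ≡ 22. → (1, 22)
2P = (1, 22).
Next 2Q:
Repeated addition: build up to 2Q.
2Q: tangent at (19, 18): λ = (3·19² + 0)/(2·18) ≡ 10/7. 7⁻¹ ≡ 25 (mod 29) since 7·25 = 175 ≡ 1, so λ ≡ 10·25 ≡ 18.
  x = λ² - 19 - 19 = 324 - 38 ≡ 25; y = λ·(19 - 25) - 18 ≡ 19. → (25, 19)
2Q = (25, 19).
Finally 2P + 2Q:
(1, 22) + (25, 19). λ = (19 - 22)/(25 - 1) ≡ 26/24 mod 29. 24⁻¹ ≡ 23 (mod 29) since 24·23 = 552 ≡ 1, so λ ≡ 18.
  x = λ² - 1 - 25 = 324 - 26 ≡ 8; y = λ·(1 - 8) - 22 ≡ 26. → (8, 26)

(8, 26)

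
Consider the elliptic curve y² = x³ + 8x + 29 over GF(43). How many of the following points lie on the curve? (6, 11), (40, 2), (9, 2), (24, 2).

1

(6, 11): 11² ≡ 35, rhs ≡ 35 → on.
(40, 2): 2² ≡ 4, rhs ≡ 21 → off.
(9, 2): 2² ≡ 4, rhs ≡ 13 → off.
(24, 2): 2² ≡ 4, rhs ≡ 27 → off.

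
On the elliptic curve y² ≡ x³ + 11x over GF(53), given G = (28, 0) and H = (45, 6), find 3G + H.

First 3G:
Repeated addition: build up to 3G.
2G: (28, 0) + (28, 0): same x and y₁ ≡ -y₂, so the sum is O.
3G: O + (28, 0) = (28, 0) (identity).
3G = (28, 0).
Finally 3G + H:
(28, 0) + (45, 6). λ = (6 - 0)/(45 - 28) ≡ 6/17 mod 53. 17⁻¹ ≡ 25 (mod 53) since 17·25 = 425 ≡ 1, so λ ≡ 44.
  x = λ² - 28 - 45 = 1936 - 73 ≡ 8; y = λ·(28 - 8) - 0 ≡ 32. → (8, 32)

(8, 32)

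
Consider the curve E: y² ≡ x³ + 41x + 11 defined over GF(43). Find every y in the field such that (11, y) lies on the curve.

none

x³ + 41x + 11 = 1793 ≡ 30 (mod 43).
30 is a non-residue mod 43; no y exists.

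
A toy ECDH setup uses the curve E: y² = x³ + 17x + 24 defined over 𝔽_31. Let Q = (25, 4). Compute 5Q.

(22, 14)

Double-and-add on 5 = (101)₂. Start with Q = (25, 4) for the leading 1-bit.
double: tangent at (25, 4): λ = (3·25² + 17)/(2·4) ≡ 1/8. 8⁻¹ ≡ 4 (mod 31), so λ ≡ 1·4 ≡ 4.
  x = λ² - 25 - 25 = 16 - 50 ≡ 28; y = λ·(25 - 28) - 4 ≡ 15. → (28, 15)
double: tangent at (28, 15): λ = (3·28² + 17)/(2·15) ≡ 13/30. 30⁻¹ ≡ 30 (mod 31) since 30·30 = 900 ≡ 1, so λ ≡ 13·30 ≡ 18.
  x = λ² - 28 - 28 = 324 - 56 ≡ 20; y = λ·(28 - 20) - 15 ≡ 5. → (20, 5)
add Q: (20, 5) + (25, 4). λ = (4 - 5)/(25 - 20) ≡ 30/5 mod 31. 5⁻¹ ≡ 25 (mod 31), so λ ≡ 6.
  x = λ² - 20 - 25 = 36 - 45 ≡ 22; y = λ·(20 - 22) - 5 ≡ 14. → (22, 14)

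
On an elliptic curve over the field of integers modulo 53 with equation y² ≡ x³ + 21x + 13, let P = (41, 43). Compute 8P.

(47, 28)

Repeated addition: build up to 8P.
2P: tangent at (41, 43): λ = (3·41² + 21)/(2·43) ≡ 29/33. 33⁻¹ ≡ 45 (mod 53) since 33·45 = 1485 ≡ 1, so λ ≡ 29·45 ≡ 33.
  x = λ² - 41 - 41 = 1089 - 82 ≡ 0; y = λ·(41 - 0) - 43 ≡ 38. → (0, 38)
3P: (0, 38) + (41, 43). λ = (43 - 38)/(41 - 0) ≡ 5/41 mod 53. 41⁻¹ ≡ 22 (mod 53) since 41·22 = 902 ≡ 1, so λ ≡ 4.
  x = λ² - 0 - 41 = 16 - 41 ≡ 28; y = λ·(0 - 28) - 38 ≡ 9. → (28, 9)
4P: (28, 9) + (41, 43). λ = (43 - 9)/(41 - 28) ≡ 34/13 mod 53. 13⁻¹ ≡ 49 (mod 53), so λ ≡ 23.
  x = λ² - 28 - 41 = 529 - 69 ≡ 36; y = λ·(28 - 36) - 9 ≡ 19. → (36, 19)
5P: (36, 19) + (41, 43). λ = (43 - 19)/(41 - 36) ≡ 24/5 mod 53. 5⁻¹ ≡ 32 (mod 53) since 5·32 = 160 ≡ 1, so λ ≡ 26.
  x = λ² - 36 - 41 = 676 - 77 ≡ 16; y = λ·(36 - 16) - 19 ≡ 24. → (16, 24)
6P: (16, 24) + (41, 43). λ = (43 - 24)/(41 - 16) ≡ 19/25 mod 53. 25⁻¹ ≡ 17 (mod 53) since 25·17 = 425 ≡ 1, so λ ≡ 5.
  x = λ² - 16 - 41 = 25 - 57 ≡ 21; y = λ·(16 - 21) - 24 ≡ 4. → (21, 4)
7P: (21, 4) + (41, 43). λ = (43 - 4)/(41 - 21) ≡ 39/20 mod 53. 20⁻¹ ≡ 8 (mod 53) since 20·8 = 160 ≡ 1, so λ ≡ 47.
  x = λ² - 21 - 41 = 2209 - 62 ≡ 27; y = λ·(21 - 27) - 4 ≡ 32. → (27, 32)
8P: (27, 32) + (41, 43). λ = (43 - 32)/(41 - 27) ≡ 11/14 mod 53. 14⁻¹ ≡ 19 (mod 53), so λ ≡ 50.
  x = λ² - 27 - 41 = 2500 - 68 ≡ 47; y = λ·(27 - 47) - 32 ≡ 28. → (47, 28)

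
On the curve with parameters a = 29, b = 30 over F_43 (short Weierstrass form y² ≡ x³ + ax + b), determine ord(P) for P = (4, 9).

10

2P: tangent at (4, 9): λ = (3·4² + 29)/(2·9) ≡ 34/18. 18⁻¹ ≡ 12 (mod 43) since 18·12 = 216 ≡ 1, so λ ≡ 34·12 ≡ 21.
  x = λ² - 4 - 4 = 441 - 8 ≡ 3; y = λ·(4 - 3) - 9 ≡ 12. → (3, 12)
3P: (3, 12) + (4, 9). λ = (9 - 12)/(4 - 3) ≡ 40/1 mod 43. 1⁻¹ ≡ 1 (mod 43), so λ ≡ 40.
  x = λ² - 3 - 4 = 1600 - 7 ≡ 2; y = λ·(3 - 2) - 12 ≡ 28. → (2, 28)
4P: (2, 28) + (4, 9). λ = (9 - 28)/(4 - 2) ≡ 24/2 mod 43. 2⁻¹ ≡ 22 (mod 43), so λ ≡ 12.
  x = λ² - 2 - 4 = 144 - 6 ≡ 9; y = λ·(2 - 9) - 28 ≡ 17. → (9, 17)
5P: (9, 17) + (4, 9). λ = (9 - 17)/(4 - 9) ≡ 35/38 mod 43. 38⁻¹ ≡ 17 (mod 43), so λ ≡ 36.
  x = λ² - 9 - 4 = 1296 - 13 ≡ 36; y = λ·(9 - 36) - 17 ≡ 0. → (36, 0)
6P: (36, 0) + (4, 9). λ = (9 - 0)/(4 - 36) ≡ 9/11 mod 43. 11⁻¹ ≡ 4 (mod 43), so λ ≡ 36.
  x = λ² - 36 - 4 = 1296 - 40 ≡ 9; y = λ·(36 - 9) - 0 ≡ 26. → (9, 26)
7P: (9, 26) + (4, 9). λ = (9 - 26)/(4 - 9) ≡ 26/38 mod 43. 38⁻¹ ≡ 17 (mod 43) since 38·17 = 646 ≡ 1, so λ ≡ 12.
  x = λ² - 9 - 4 = 144 - 13 ≡ 2; y = λ·(9 - 2) - 26 ≡ 15. → (2, 15)
8P: (2, 15) + (4, 9). λ = (9 - 15)/(4 - 2) ≡ 37/2 mod 43. 2⁻¹ ≡ 22 (mod 43) since 2·22 = 44 ≡ 1, so λ ≡ 40.
  x = λ² - 2 - 4 = 1600 - 6 ≡ 3; y = λ·(2 - 3) - 15 ≡ 31. → (3, 31)
9P: (3, 31) + (4, 9). λ = (9 - 31)/(4 - 3) ≡ 21/1 mod 43. 1⁻¹ ≡ 1 (mod 43) since 1·1 = 1 ≡ 1, so λ ≡ 21.
  x = λ² - 3 - 4 = 441 - 7 ≡ 4; y = λ·(3 - 4) - 31 ≡ 34. → (4, 34)
10P: (4, 34) + (4, 9): same x and y₁ ≡ -y₂, so the sum is ∞.
10P = ∞, so the order is 10.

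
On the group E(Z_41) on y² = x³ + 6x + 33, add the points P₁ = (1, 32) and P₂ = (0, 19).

(1, 32) + (0, 19). λ = (19 - 32)/(0 - 1) ≡ 28/40 mod 41. 40⁻¹ ≡ 40 (mod 41) since 40·40 = 1600 ≡ 1, so λ ≡ 13.
  x = λ² - 1 - 0 = 169 - 1 ≡ 4; y = λ·(1 - 4) - 32 ≡ 11. → (4, 11)

(4, 11)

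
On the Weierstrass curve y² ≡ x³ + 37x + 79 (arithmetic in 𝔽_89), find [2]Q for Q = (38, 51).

tangent at (38, 51): λ = (3·38² + 37)/(2·51) ≡ 8/13. 13⁻¹ ≡ 48 (mod 89), so λ ≡ 8·48 ≡ 28.
  x = λ² - 38 - 38 = 784 - 76 ≡ 85; y = λ·(38 - 85) - 51 ≡ 57. → (85, 57)

(85, 57)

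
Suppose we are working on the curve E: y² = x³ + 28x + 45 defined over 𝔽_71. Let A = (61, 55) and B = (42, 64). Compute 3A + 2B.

First 3A:
Repeated addition: build up to 3A.
2A: tangent at (61, 55): λ = (3·61² + 28)/(2·55) ≡ 44/39. 39⁻¹ ≡ 51 (mod 71), so λ ≡ 44·51 ≡ 43.
  x = λ² - 61 - 61 = 1849 - 122 ≡ 23; y = λ·(61 - 23) - 55 ≡ 17. → (23, 17)
3A: (23, 17) + (61, 55). λ = (55 - 17)/(61 - 23) ≡ 38/38 mod 71. 38⁻¹ ≡ 43 (mod 71) since 38·43 = 1634 ≡ 1, so λ ≡ 1.
  x = λ² - 23 - 61 = 1 - 84 ≡ 59; y = λ·(23 - 59) - 17 ≡ 18. → (59, 18)
3A = (59, 18).
Next 2B:
Repeated addition: build up to 2B.
2B: tangent at (42, 64): λ = (3·42² + 28)/(2·64) ≡ 66/57. 57⁻¹ ≡ 5 (mod 71), so λ ≡ 66·5 ≡ 46.
  x = λ² - 42 - 42 = 2116 - 84 ≡ 44; y = λ·(42 - 44) - 64 ≡ 57. → (44, 57)
2B = (44, 57).
Finally 3A + 2B:
(59, 18) + (44, 57). λ = (57 - 18)/(44 - 59) ≡ 39/56 mod 71. 56⁻¹ ≡ 52 (mod 71), so λ ≡ 40.
  x = λ² - 59 - 44 = 1600 - 103 ≡ 6; y = λ·(59 - 6) - 18 ≡ 43. → (6, 43)

(6, 43)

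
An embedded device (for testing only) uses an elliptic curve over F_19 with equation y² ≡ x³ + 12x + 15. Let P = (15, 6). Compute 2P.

tangent at (15, 6): λ = (3·15² + 12)/(2·6) ≡ 3/12. 12⁻¹ ≡ 8 (mod 19) since 12·8 = 96 ≡ 1, so λ ≡ 3·8 ≡ 5.
  x = λ² - 15 - 15 = 25 - 30 ≡ 14; y = λ·(15 - 14) - 6 ≡ 18. → (14, 18)

(14, 18)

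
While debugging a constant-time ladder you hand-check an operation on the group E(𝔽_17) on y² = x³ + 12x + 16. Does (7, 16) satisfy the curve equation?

y² = 16² ≡ 1; x³ + 12x + 16 = 443 ≡ 1 (mod 17). 1 = 1.

yes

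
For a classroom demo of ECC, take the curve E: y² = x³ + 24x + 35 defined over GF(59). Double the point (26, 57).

tangent at (26, 57): λ = (3·26² + 24)/(2·57) ≡ 46/55. 55⁻¹ ≡ 44 (mod 59), so λ ≡ 46·44 ≡ 18.
  x = λ² - 26 - 26 = 324 - 52 ≡ 36; y = λ·(26 - 36) - 57 ≡ 58. → (36, 58)

(36, 58)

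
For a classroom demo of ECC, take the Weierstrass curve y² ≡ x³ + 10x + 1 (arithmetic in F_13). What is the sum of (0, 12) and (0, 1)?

The two points share x = 0 and their y-coordinates satisfy 12 + 1 ≡ 0 (mod 13), so they are inverses. Their sum is ∞.

O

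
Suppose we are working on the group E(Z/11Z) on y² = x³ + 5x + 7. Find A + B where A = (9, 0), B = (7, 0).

(9, 0) + (7, 0). λ = (0 - 0)/(7 - 9) ≡ 0/9 mod 11. 9⁻¹ ≡ 5 (mod 11), so λ ≡ 0.
  x = λ² - 9 - 7 = 0 - 16 ≡ 6; y = λ·(9 - 6) - 0 ≡ 0. → (6, 0)

(6, 0)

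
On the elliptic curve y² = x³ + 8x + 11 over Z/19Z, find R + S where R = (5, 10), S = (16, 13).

(2, 15)

(5, 10) + (16, 13). λ = (13 - 10)/(16 - 5) ≡ 3/11 mod 19. 11⁻¹ ≡ 7 (mod 19) since 11·7 = 77 ≡ 1, so λ ≡ 2.
  x = λ² - 5 - 16 = 4 - 21 ≡ 2; y = λ·(5 - 2) - 10 ≡ 15. → (2, 15)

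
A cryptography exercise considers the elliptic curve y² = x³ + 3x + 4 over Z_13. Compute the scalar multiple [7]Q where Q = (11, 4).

O

Repeated addition: build up to 7Q.
2Q: tangent at (11, 4): λ = (3·11² + 3)/(2·4) ≡ 2/8. 8⁻¹ ≡ 5 (mod 13), so λ ≡ 2·5 ≡ 10.
  x = λ² - 11 - 11 = 100 - 22 ≡ 0; y = λ·(11 - 0) - 4 ≡ 2. → (0, 2)
3Q: (0, 2) + (11, 4). λ = (4 - 2)/(11 - 0) ≡ 2/11 mod 13. 11⁻¹ ≡ 6 (mod 13) since 11·6 = 66 ≡ 1, so λ ≡ 12.
  x = λ² - 0 - 11 = 144 - 11 ≡ 3; y = λ·(0 - 3) - 2 ≡ 1. → (3, 1)
4Q: (3, 1) + (11, 4). λ = (4 - 1)/(11 - 3) ≡ 3/8 mod 13. 8⁻¹ ≡ 5 (mod 13), so λ ≡ 2.
  x = λ² - 3 - 11 = 4 - 14 ≡ 3; y = λ·(3 - 3) - 1 ≡ 12. → (3, 12)
5Q: (3, 12) + (11, 4). λ = (4 - 12)/(11 - 3) ≡ 5/8 mod 13. 8⁻¹ ≡ 5 (mod 13) since 8·5 = 40 ≡ 1, so λ ≡ 12.
  x = λ² - 3 - 11 = 144 - 14 ≡ 0; y = λ·(3 - 0) - 12 ≡ 11. → (0, 11)
6Q: (0, 11) + (11, 4). λ = (4 - 11)/(11 - 0) ≡ 6/11 mod 13. 11⁻¹ ≡ 6 (mod 13), so λ ≡ 10.
  x = λ² - 0 - 11 = 100 - 11 ≡ 11; y = λ·(0 - 11) - 11 ≡ 9. → (11, 9)
7Q: (11, 9) + (11, 4): same x and y₁ ≡ -y₂, so the sum is 𝒪.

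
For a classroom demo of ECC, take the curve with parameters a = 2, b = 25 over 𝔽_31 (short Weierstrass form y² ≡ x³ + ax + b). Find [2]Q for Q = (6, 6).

tangent at (6, 6): λ = (3·6² + 2)/(2·6) ≡ 17/12. 12⁻¹ ≡ 13 (mod 31), so λ ≡ 17·13 ≡ 4.
  x = λ² - 6 - 6 = 16 - 12 ≡ 4; y = λ·(6 - 4) - 6 ≡ 2. → (4, 2)

(4, 2)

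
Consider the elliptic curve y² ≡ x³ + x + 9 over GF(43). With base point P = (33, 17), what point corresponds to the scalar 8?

(0, 3)

Double-and-add on 8 = (1000)₂. Start with P = (33, 17) for the leading 1-bit.
double: tangent at (33, 17): λ = (3·33² + 1)/(2·17) ≡ 0/34. 34⁻¹ ≡ 19 (mod 43), so λ ≡ 0·19 ≡ 0.
  x = λ² - 33 - 33 = 0 - 66 ≡ 20; y = λ·(33 - 20) - 17 ≡ 26. → (20, 26)
double: tangent at (20, 26): λ = (3·20² + 1)/(2·26) ≡ 40/9. 9⁻¹ ≡ 24 (mod 43), so λ ≡ 40·24 ≡ 14.
  x = λ² - 20 - 20 = 196 - 40 ≡ 27; y = λ·(20 - 27) - 26 ≡ 5. → (27, 5)
double: tangent at (27, 5): λ = (3·27² + 1)/(2·5) ≡ 38/10. 10⁻¹ ≡ 13 (mod 43) since 10·13 = 130 ≡ 1, so λ ≡ 38·13 ≡ 21.
  x = λ² - 27 - 27 = 441 - 54 ≡ 0; y = λ·(27 - 0) - 5 ≡ 3. → (0, 3)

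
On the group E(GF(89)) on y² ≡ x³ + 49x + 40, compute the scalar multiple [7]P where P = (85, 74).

Double-and-add on 7 = (111)₂. Start with P = (85, 74) for the leading 1-bit.
double: tangent at (85, 74): λ = (3·85² + 49)/(2·74) ≡ 8/59. 59⁻¹ ≡ 86 (mod 89) since 59·86 = 5074 ≡ 1, so λ ≡ 8·86 ≡ 65.
  x = λ² - 85 - 85 = 4225 - 170 ≡ 50; y = λ·(85 - 50) - 74 ≡ 65. → (50, 65)
add P: (50, 65) + (85, 74). λ = (74 - 65)/(85 - 50) ≡ 9/35 mod 89. 35⁻¹ ≡ 28 (mod 89) since 35·28 = 980 ≡ 1, so λ ≡ 74.
  x = λ² - 50 - 85 = 5476 - 135 ≡ 1; y = λ·(50 - 1) - 65 ≡ 1. → (1, 1)
double: tangent at (1, 1): λ = (3·1² + 49)/(2·1) ≡ 52/2. 2⁻¹ ≡ 45 (mod 89), so λ ≡ 52·45 ≡ 26.
  x = λ² - 1 - 1 = 676 - 2 ≡ 51; y = λ·(1 - 51) - 1 ≡ 34. → (51, 34)
add P: (51, 34) + (85, 74). λ = (74 - 34)/(85 - 51) ≡ 40/34 mod 89. 34⁻¹ ≡ 55 (mod 89) since 34·55 = 1870 ≡ 1, so λ ≡ 64.
  x = λ² - 51 - 85 = 4096 - 136 ≡ 44; y = λ·(51 - 44) - 34 ≡ 58. → (44, 58)

(44, 58)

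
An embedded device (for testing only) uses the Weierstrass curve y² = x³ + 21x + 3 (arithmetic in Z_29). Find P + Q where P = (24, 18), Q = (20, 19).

(24, 18) + (20, 19). λ = (19 - 18)/(20 - 24) ≡ 1/25 mod 29. 25⁻¹ ≡ 7 (mod 29), so λ ≡ 7.
  x = λ² - 24 - 20 = 49 - 44 ≡ 5; y = λ·(24 - 5) - 18 ≡ 28. → (5, 28)

(5, 28)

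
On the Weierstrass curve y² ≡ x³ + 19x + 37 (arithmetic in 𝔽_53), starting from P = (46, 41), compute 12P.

(7, 6)

Repeated addition: build up to 12P.
2P: tangent at (46, 41): λ = (3·46² + 19)/(2·41) ≡ 7/29. 29⁻¹ ≡ 11 (mod 53) since 29·11 = 319 ≡ 1, so λ ≡ 7·11 ≡ 24.
  x = λ² - 46 - 46 = 576 - 92 ≡ 7; y = λ·(46 - 7) - 41 ≡ 47. → (7, 47)
3P: (7, 47) + (46, 41). λ = (41 - 47)/(46 - 7) ≡ 47/39 mod 53. 39⁻¹ ≡ 34 (mod 53) since 39·34 = 1326 ≡ 1, so λ ≡ 8.
  x = λ² - 7 - 46 = 64 - 53 ≡ 11; y = λ·(7 - 11) - 47 ≡ 27. → (11, 27)
4P: (11, 27) + (46, 41). λ = (41 - 27)/(46 - 11) ≡ 14/35 mod 53. 35⁻¹ ≡ 50 (mod 53), so λ ≡ 11.
  x = λ² - 11 - 46 = 121 - 57 ≡ 11; y = λ·(11 - 11) - 27 ≡ 26. → (11, 26)
5P: (11, 26) + (46, 41). λ = (41 - 26)/(46 - 11) ≡ 15/35 mod 53. 35⁻¹ ≡ 50 (mod 53) since 35·50 = 1750 ≡ 1, so λ ≡ 8.
  x = λ² - 11 - 46 = 64 - 57 ≡ 7; y = λ·(11 - 7) - 26 ≡ 6. → (7, 6)
6P: (7, 6) + (46, 41). λ = (41 - 6)/(46 - 7) ≡ 35/39 mod 53. 39⁻¹ ≡ 34 (mod 53), so λ ≡ 24.
  x = λ² - 7 - 46 = 576 - 53 ≡ 46; y = λ·(7 - 46) - 6 ≡ 12. → (46, 12)
7P: (46, 12) + (46, 41): same x and y₁ ≡ -y₂, so the sum is 𝒪.
8P: 𝒪 + (46, 41) = (46, 41) (identity).
9P: tangent at (46, 41): λ = (3·46² + 19)/(2·41) ≡ 7/29. 29⁻¹ ≡ 11 (mod 53) since 29·11 = 319 ≡ 1, so λ ≡ 7·11 ≡ 24.
  x = λ² - 46 - 46 = 576 - 92 ≡ 7; y = λ·(46 - 7) - 41 ≡ 47. → (7, 47)
10P: (7, 47) + (46, 41). λ = (41 - 47)/(46 - 7) ≡ 47/39 mod 53. 39⁻¹ ≡ 34 (mod 53), so λ ≡ 8.
  x = λ² - 7 - 46 = 64 - 53 ≡ 11; y = λ·(7 - 11) - 47 ≡ 27. → (11, 27)
11P: (11, 27) + (46, 41). λ = (41 - 27)/(46 - 11) ≡ 14/35 mod 53. 35⁻¹ ≡ 50 (mod 53) since 35·50 = 1750 ≡ 1, so λ ≡ 11.
  x = λ² - 11 - 46 = 121 - 57 ≡ 11; y = λ·(11 - 11) - 27 ≡ 26. → (11, 26)
12P: (11, 26) + (46, 41). λ = (41 - 26)/(46 - 11) ≡ 15/35 mod 53. 35⁻¹ ≡ 50 (mod 53), so λ ≡ 8.
  x = λ² - 11 - 46 = 64 - 57 ≡ 7; y = λ·(11 - 7) - 26 ≡ 6. → (7, 6)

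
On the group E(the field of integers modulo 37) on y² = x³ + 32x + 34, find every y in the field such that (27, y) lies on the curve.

3, 34

x³ + 32x + 34 = 20581 ≡ 9 (mod 37).
Square roots of 9 mod 37: 3 and 34 (since 3² = 9 ≡ 9).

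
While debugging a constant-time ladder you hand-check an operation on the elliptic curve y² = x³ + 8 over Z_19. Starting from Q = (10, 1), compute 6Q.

Repeated addition: build up to 6Q.
2Q: tangent at (10, 1): λ = (3·10² + 0)/(2·1) ≡ 15/2. 2⁻¹ ≡ 10 (mod 19) since 2·10 = 20 ≡ 1, so λ ≡ 15·10 ≡ 17.
  x = λ² - 10 - 10 = 289 - 20 ≡ 3; y = λ·(10 - 3) - 1 ≡ 4. → (3, 4)
3Q: (3, 4) + (10, 1). λ = (1 - 4)/(10 - 3) ≡ 16/7 mod 19. 7⁻¹ ≡ 11 (mod 19) since 7·11 = 77 ≡ 1, so λ ≡ 5.
  x = λ² - 3 - 10 = 25 - 13 ≡ 12; y = λ·(3 - 12) - 4 ≡ 8. → (12, 8)
4Q: (12, 8) + (10, 1). λ = (1 - 8)/(10 - 12) ≡ 12/17 mod 19. 17⁻¹ ≡ 9 (mod 19), so λ ≡ 13.
  x = λ² - 12 - 10 = 169 - 22 ≡ 14; y = λ·(12 - 14) - 8 ≡ 4. → (14, 4)
5Q: (14, 4) + (10, 1). λ = (1 - 4)/(10 - 14) ≡ 16/15 mod 19. 15⁻¹ ≡ 14 (mod 19), so λ ≡ 15.
  x = λ² - 14 - 10 = 225 - 24 ≡ 11; y = λ·(14 - 11) - 4 ≡ 3. → (11, 3)
6Q: (11, 3) + (10, 1). λ = (1 - 3)/(10 - 11) ≡ 17/18 mod 19. 18⁻¹ ≡ 18 (mod 19) since 18·18 = 324 ≡ 1, so λ ≡ 2.
  x = λ² - 11 - 10 = 4 - 21 ≡ 2; y = λ·(11 - 2) - 3 ≡ 15. → (2, 15)

(2, 15)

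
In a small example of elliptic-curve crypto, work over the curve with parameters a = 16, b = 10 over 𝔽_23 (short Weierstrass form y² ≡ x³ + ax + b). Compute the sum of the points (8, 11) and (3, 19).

(8, 11) + (3, 19). λ = (19 - 11)/(3 - 8) ≡ 8/18 mod 23. 18⁻¹ ≡ 9 (mod 23), so λ ≡ 3.
  x = λ² - 8 - 3 = 9 - 11 ≡ 21; y = λ·(8 - 21) - 11 ≡ 19. → (21, 19)

(21, 19)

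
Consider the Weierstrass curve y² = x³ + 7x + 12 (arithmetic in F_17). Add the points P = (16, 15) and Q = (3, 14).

(14, 10)

(16, 15) + (3, 14). λ = (14 - 15)/(3 - 16) ≡ 16/4 mod 17. 4⁻¹ ≡ 13 (mod 17), so λ ≡ 4.
  x = λ² - 16 - 3 = 16 - 19 ≡ 14; y = λ·(16 - 14) - 15 ≡ 10. → (14, 10)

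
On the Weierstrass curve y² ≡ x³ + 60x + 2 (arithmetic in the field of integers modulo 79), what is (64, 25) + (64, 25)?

tangent at (64, 25): λ = (3·64² + 60)/(2·25) ≡ 24/50. 50⁻¹ ≡ 49 (mod 79), so λ ≡ 24·49 ≡ 70.
  x = λ² - 64 - 64 = 4900 - 128 ≡ 32; y = λ·(64 - 32) - 25 ≡ 3. → (32, 3)

(32, 3)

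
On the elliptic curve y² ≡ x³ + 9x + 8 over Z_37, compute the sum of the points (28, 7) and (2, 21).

(28, 7) + (2, 21). λ = (21 - 7)/(2 - 28) ≡ 14/11 mod 37. 11⁻¹ ≡ 27 (mod 37), so λ ≡ 8.
  x = λ² - 28 - 2 = 64 - 30 ≡ 34; y = λ·(28 - 34) - 7 ≡ 19. → (34, 19)

(34, 19)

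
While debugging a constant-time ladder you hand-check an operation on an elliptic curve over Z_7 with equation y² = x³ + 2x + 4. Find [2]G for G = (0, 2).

tangent at (0, 2): λ = (3·0² + 2)/(2·2) ≡ 2/4. 4⁻¹ ≡ 2 (mod 7) since 4·2 = 8 ≡ 1, so λ ≡ 2·2 ≡ 4.
  x = λ² - 0 - 0 = 16 - 0 ≡ 2; y = λ·(0 - 2) - 2 ≡ 4. → (2, 4)

(2, 4)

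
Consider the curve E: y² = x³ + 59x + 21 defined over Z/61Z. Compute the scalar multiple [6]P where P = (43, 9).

Double-and-add on 6 = (110)₂. Start with P = (43, 9) for the leading 1-bit.
double: tangent at (43, 9): λ = (3·43² + 59)/(2·9) ≡ 55/18. 18⁻¹ ≡ 17 (mod 61) since 18·17 = 306 ≡ 1, so λ ≡ 55·17 ≡ 20.
  x = λ² - 43 - 43 = 400 - 86 ≡ 9; y = λ·(43 - 9) - 9 ≡ 0. → (9, 0)
add P: (9, 0) + (43, 9). λ = (9 - 0)/(43 - 9) ≡ 9/34 mod 61. 34⁻¹ ≡ 9 (mod 61) since 34·9 = 306 ≡ 1, so λ ≡ 20.
  x = λ² - 9 - 43 = 400 - 52 ≡ 43; y = λ·(9 - 43) - 0 ≡ 52. → (43, 52)
double: tangent at (43, 52): λ = (3·43² + 59)/(2·52) ≡ 55/43. 43⁻¹ ≡ 44 (mod 61), so λ ≡ 55·44 ≡ 41.
  x = λ² - 43 - 43 = 1681 - 86 ≡ 9; y = λ·(43 - 9) - 52 ≡ 0. → (9, 0)

(9, 0)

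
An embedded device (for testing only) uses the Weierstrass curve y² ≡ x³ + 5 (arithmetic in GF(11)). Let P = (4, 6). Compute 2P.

(8, 0)

tangent at (4, 6): λ = (3·4² + 0)/(2·6) ≡ 4/1. 1⁻¹ ≡ 1 (mod 11) since 1·1 = 1 ≡ 1, so λ ≡ 4·1 ≡ 4.
  x = λ² - 4 - 4 = 16 - 8 ≡ 8; y = λ·(4 - 8) - 6 ≡ 0. → (8, 0)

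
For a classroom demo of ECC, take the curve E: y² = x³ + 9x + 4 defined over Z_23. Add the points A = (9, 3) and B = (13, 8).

(4, 9)

(9, 3) + (13, 8). λ = (8 - 3)/(13 - 9) ≡ 5/4 mod 23. 4⁻¹ ≡ 6 (mod 23), so λ ≡ 7.
  x = λ² - 9 - 13 = 49 - 22 ≡ 4; y = λ·(9 - 4) - 3 ≡ 9. → (4, 9)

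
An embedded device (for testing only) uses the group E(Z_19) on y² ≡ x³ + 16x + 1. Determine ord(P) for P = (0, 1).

2P: tangent at (0, 1): λ = (3·0² + 16)/(2·1) ≡ 16/2. 2⁻¹ ≡ 10 (mod 19), so λ ≡ 16·10 ≡ 8.
  x = λ² - 0 - 0 = 64 - 0 ≡ 7; y = λ·(0 - 7) - 1 ≡ 0. → (7, 0)
3P: (7, 0) + (0, 1). λ = (1 - 0)/(0 - 7) ≡ 1/12 mod 19. 12⁻¹ ≡ 8 (mod 19) since 12·8 = 96 ≡ 1, so λ ≡ 8.
  x = λ² - 7 - 0 = 64 - 7 ≡ 0; y = λ·(7 - 0) - 0 ≡ 18. → (0, 18)
4P: (0, 18) + (0, 1): same x and y₁ ≡ -y₂, so the sum is O.
4P = O, so the order is 4.

4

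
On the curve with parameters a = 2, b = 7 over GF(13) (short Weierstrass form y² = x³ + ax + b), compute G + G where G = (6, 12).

tangent at (6, 12): λ = (3·6² + 2)/(2·12) ≡ 6/11. 11⁻¹ ≡ 6 (mod 13), so λ ≡ 6·6 ≡ 10.
  x = λ² - 6 - 6 = 100 - 12 ≡ 10; y = λ·(6 - 10) - 12 ≡ 0. → (10, 0)

(10, 0)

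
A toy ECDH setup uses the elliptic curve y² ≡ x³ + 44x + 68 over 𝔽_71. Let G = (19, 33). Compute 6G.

(5, 22)

Repeated addition: build up to 6G.
2G: tangent at (19, 33): λ = (3·19² + 44)/(2·33) ≡ 62/66. 66⁻¹ ≡ 14 (mod 71), so λ ≡ 62·14 ≡ 16.
  x = λ² - 19 - 19 = 256 - 38 ≡ 5; y = λ·(19 - 5) - 33 ≡ 49. → (5, 49)
3G: (5, 49) + (19, 33). λ = (33 - 49)/(19 - 5) ≡ 55/14 mod 71. 14⁻¹ ≡ 66 (mod 71), so λ ≡ 9.
  x = λ² - 5 - 19 = 81 - 24 ≡ 57; y = λ·(5 - 57) - 49 ≡ 51. → (57, 51)
4G: (57, 51) + (19, 33). λ = (33 - 51)/(19 - 57) ≡ 53/33 mod 71. 33⁻¹ ≡ 28 (mod 71), so λ ≡ 64.
  x = λ² - 57 - 19 = 4096 - 76 ≡ 44; y = λ·(57 - 44) - 51 ≡ 0. → (44, 0)
5G: (44, 0) + (19, 33). λ = (33 - 0)/(19 - 44) ≡ 33/46 mod 71. 46⁻¹ ≡ 17 (mod 71), so λ ≡ 64.
  x = λ² - 44 - 19 = 4096 - 63 ≡ 57; y = λ·(44 - 57) - 0 ≡ 20. → (57, 20)
6G: (57, 20) + (19, 33). λ = (33 - 20)/(19 - 57) ≡ 13/33 mod 71. 33⁻¹ ≡ 28 (mod 71), so λ ≡ 9.
  x = λ² - 57 - 19 = 81 - 76 ≡ 5; y = λ·(57 - 5) - 20 ≡ 22. → (5, 22)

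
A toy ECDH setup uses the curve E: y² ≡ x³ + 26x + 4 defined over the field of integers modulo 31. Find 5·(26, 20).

Write Q = (26, 20).
Repeated addition: build up to 5Q.
2Q: tangent at (26, 20): λ = (3·26² + 26)/(2·20) ≡ 8/9. 9⁻¹ ≡ 7 (mod 31) since 9·7 = 63 ≡ 1, so λ ≡ 8·7 ≡ 25.
  x = λ² - 26 - 26 = 625 - 52 ≡ 15; y = λ·(26 - 15) - 20 ≡ 7. → (15, 7)
3Q: (15, 7) + (26, 20). λ = (20 - 7)/(26 - 15) ≡ 13/11 mod 31. 11⁻¹ ≡ 17 (mod 31), so λ ≡ 4.
  x = λ² - 15 - 26 = 16 - 41 ≡ 6; y = λ·(15 - 6) - 7 ≡ 29. → (6, 29)
4Q: (6, 29) + (26, 20). λ = (20 - 29)/(26 - 6) ≡ 22/20 mod 31. 20⁻¹ ≡ 14 (mod 31), so λ ≡ 29.
  x = λ² - 6 - 26 = 841 - 32 ≡ 3; y = λ·(6 - 3) - 29 ≡ 27. → (3, 27)
5Q: (3, 27) + (26, 20). λ = (20 - 27)/(26 - 3) ≡ 24/23 mod 31. 23⁻¹ ≡ 27 (mod 31), so λ ≡ 28.
  x = λ² - 3 - 26 = 784 - 29 ≡ 11; y = λ·(3 - 11) - 27 ≡ 28. → (11, 28)

(11, 28)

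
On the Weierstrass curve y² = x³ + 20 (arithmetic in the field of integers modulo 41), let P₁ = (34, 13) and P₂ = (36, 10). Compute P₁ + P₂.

(4, 24)

(34, 13) + (36, 10). λ = (10 - 13)/(36 - 34) ≡ 38/2 mod 41. 2⁻¹ ≡ 21 (mod 41) since 2·21 = 42 ≡ 1, so λ ≡ 19.
  x = λ² - 34 - 36 = 361 - 70 ≡ 4; y = λ·(34 - 4) - 13 ≡ 24. → (4, 24)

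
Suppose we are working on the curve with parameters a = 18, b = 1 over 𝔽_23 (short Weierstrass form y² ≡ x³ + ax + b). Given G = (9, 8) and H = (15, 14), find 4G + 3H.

First 4G:
Double-and-add on 4 = (100)₂. Start with G = (9, 8) for the leading 1-bit.
double: tangent at (9, 8): λ = (3·9² + 18)/(2·8) ≡ 8/16. 16⁻¹ ≡ 13 (mod 23), so λ ≡ 8·13 ≡ 12.
  x = λ² - 9 - 9 = 144 - 18 ≡ 11; y = λ·(9 - 11) - 8 ≡ 14. → (11, 14)
double: tangent at (11, 14): λ = (3·11² + 18)/(2·14) ≡ 13/5. 5⁻¹ ≡ 14 (mod 23), so λ ≡ 13·14 ≡ 21.
  x = λ² - 11 - 11 = 441 - 22 ≡ 5; y = λ·(11 - 5) - 14 ≡ 20. → (5, 20)
4G = (5, 20).
Next 3H:
Repeated addition: build up to 3H.
2H: tangent at (15, 14): λ = (3·15² + 18)/(2·14) ≡ 3/5. 5⁻¹ ≡ 14 (mod 23), so λ ≡ 3·14 ≡ 19.
  x = λ² - 15 - 15 = 361 - 30 ≡ 9; y = λ·(15 - 9) - 14 ≡ 8. → (9, 8)
3H: (9, 8) + (15, 14). λ = (14 - 8)/(15 - 9) ≡ 6/6 mod 23. 6⁻¹ ≡ 4 (mod 23) since 6·4 = 24 ≡ 1, so λ ≡ 1.
  x = λ² - 9 - 15 = 1 - 24 ≡ 0; y = λ·(9 - 0) - 8 ≡ 1. → (0, 1)
3H = (0, 1).
Finally 4G + 3H:
(5, 20) + (0, 1). λ = (1 - 20)/(0 - 5) ≡ 4/18 mod 23. 18⁻¹ ≡ 9 (mod 23) since 18·9 = 162 ≡ 1, so λ ≡ 13.
  x = λ² - 5 - 0 = 169 - 5 ≡ 3; y = λ·(5 - 3) - 20 ≡ 6. → (3, 6)

(3, 6)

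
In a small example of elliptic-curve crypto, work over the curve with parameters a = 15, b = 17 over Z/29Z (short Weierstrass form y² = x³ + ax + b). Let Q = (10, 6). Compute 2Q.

tangent at (10, 6): λ = (3·10² + 15)/(2·6) ≡ 25/12. 12⁻¹ ≡ 17 (mod 29) since 12·17 = 204 ≡ 1, so λ ≡ 25·17 ≡ 19.
  x = λ² - 10 - 10 = 361 - 20 ≡ 22; y = λ·(10 - 22) - 6 ≡ 27. → (22, 27)

(22, 27)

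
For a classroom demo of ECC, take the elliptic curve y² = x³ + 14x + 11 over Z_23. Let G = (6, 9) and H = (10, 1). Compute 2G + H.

(15, 10)

First 2G:
Repeated addition: build up to 2G.
2G: tangent at (6, 9): λ = (3·6² + 14)/(2·9) ≡ 7/18. 18⁻¹ ≡ 9 (mod 23) since 18·9 = 162 ≡ 1, so λ ≡ 7·9 ≡ 17.
  x = λ² - 6 - 6 = 289 - 12 ≡ 1; y = λ·(6 - 1) - 9 ≡ 7. → (1, 7)
2G = (1, 7).
Finally 2G + H:
(1, 7) + (10, 1). λ = (1 - 7)/(10 - 1) ≡ 17/9 mod 23. 9⁻¹ ≡ 18 (mod 23), so λ ≡ 7.
  x = λ² - 1 - 10 = 49 - 11 ≡ 15; y = λ·(1 - 15) - 7 ≡ 10. → (15, 10)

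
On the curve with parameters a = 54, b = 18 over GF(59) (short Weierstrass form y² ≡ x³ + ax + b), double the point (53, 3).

(33, 6)

tangent at (53, 3): λ = (3·53² + 54)/(2·3) ≡ 44/6. 6⁻¹ ≡ 10 (mod 59) since 6·10 = 60 ≡ 1, so λ ≡ 44·10 ≡ 27.
  x = λ² - 53 - 53 = 729 - 106 ≡ 33; y = λ·(53 - 33) - 3 ≡ 6. → (33, 6)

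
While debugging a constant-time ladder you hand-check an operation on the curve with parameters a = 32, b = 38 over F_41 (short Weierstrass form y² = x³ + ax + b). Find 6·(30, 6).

Write Q = (30, 6).
Repeated addition: build up to 6Q.
2Q: tangent at (30, 6): λ = (3·30² + 32)/(2·6) ≡ 26/12. 12⁻¹ ≡ 24 (mod 41), so λ ≡ 26·24 ≡ 9.
  x = λ² - 30 - 30 = 81 - 60 ≡ 21; y = λ·(30 - 21) - 6 ≡ 34. → (21, 34)
3Q: (21, 34) + (30, 6). λ = (6 - 34)/(30 - 21) ≡ 13/9 mod 41. 9⁻¹ ≡ 32 (mod 41), so λ ≡ 6.
  x = λ² - 21 - 30 = 36 - 51 ≡ 26; y = λ·(21 - 26) - 34 ≡ 18. → (26, 18)
4Q: (26, 18) + (30, 6). λ = (6 - 18)/(30 - 26) ≡ 29/4 mod 41. 4⁻¹ ≡ 31 (mod 41), so λ ≡ 38.
  x = λ² - 26 - 30 = 1444 - 56 ≡ 35; y = λ·(26 - 35) - 18 ≡ 9. → (35, 9)
5Q: (35, 9) + (30, 6). λ = (6 - 9)/(30 - 35) ≡ 38/36 mod 41. 36⁻¹ ≡ 8 (mod 41), so λ ≡ 17.
  x = λ² - 35 - 30 = 289 - 65 ≡ 19; y = λ·(35 - 19) - 9 ≡ 17. → (19, 17)
6Q: (19, 17) + (30, 6). λ = (6 - 17)/(30 - 19) ≡ 30/11 mod 41. 11⁻¹ ≡ 15 (mod 41) since 11·15 = 165 ≡ 1, so λ ≡ 40.
  x = λ² - 19 - 30 = 1600 - 49 ≡ 34; y = λ·(19 - 34) - 17 ≡ 39. → (34, 39)

(34, 39)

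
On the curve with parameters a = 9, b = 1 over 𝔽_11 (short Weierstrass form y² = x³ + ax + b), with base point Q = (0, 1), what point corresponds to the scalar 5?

Repeated addition: build up to 5Q.
2Q: tangent at (0, 1): λ = (3·0² + 9)/(2·1) ≡ 9/2. 2⁻¹ ≡ 6 (mod 11) since 2·6 = 12 ≡ 1, so λ ≡ 9·6 ≡ 10.
  x = λ² - 0 - 0 = 100 - 0 ≡ 1; y = λ·(0 - 1) - 1 ≡ 0. → (1, 0)
3Q: (1, 0) + (0, 1). λ = (1 - 0)/(0 - 1) ≡ 1/10 mod 11. 10⁻¹ ≡ 10 (mod 11) since 10·10 = 100 ≡ 1, so λ ≡ 10.
  x = λ² - 1 - 0 = 100 - 1 ≡ 0; y = λ·(1 - 0) - 0 ≡ 10. → (0, 10)
4Q: (0, 10) + (0, 1): same x and y₁ ≡ -y₂, so the sum is 𝒪.
5Q: 𝒪 + (0, 1) = (0, 1) (identity).

(0, 1)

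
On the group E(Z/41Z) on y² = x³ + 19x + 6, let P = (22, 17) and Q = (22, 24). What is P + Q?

O

The two points share x = 22 and their y-coordinates satisfy 17 + 24 ≡ 0 (mod 41), so they are inverses. Their sum is 𝒪.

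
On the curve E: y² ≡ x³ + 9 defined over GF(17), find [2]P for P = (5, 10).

(3, 6)

tangent at (5, 10): λ = (3·5² + 0)/(2·10) ≡ 7/3. 3⁻¹ ≡ 6 (mod 17), so λ ≡ 7·6 ≡ 8.
  x = λ² - 5 - 5 = 64 - 10 ≡ 3; y = λ·(5 - 3) - 10 ≡ 6. → (3, 6)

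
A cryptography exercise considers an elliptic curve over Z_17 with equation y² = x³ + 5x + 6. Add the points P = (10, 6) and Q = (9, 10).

(14, 10)

(10, 6) + (9, 10). λ = (10 - 6)/(9 - 10) ≡ 4/16 mod 17. 16⁻¹ ≡ 16 (mod 17) since 16·16 = 256 ≡ 1, so λ ≡ 13.
  x = λ² - 10 - 9 = 169 - 19 ≡ 14; y = λ·(10 - 14) - 6 ≡ 10. → (14, 10)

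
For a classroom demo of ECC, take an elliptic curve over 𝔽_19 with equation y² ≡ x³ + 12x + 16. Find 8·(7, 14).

Write G = (7, 14).
Repeated addition: build up to 8G.
2G: tangent at (7, 14): λ = (3·7² + 12)/(2·14) ≡ 7/9. 9⁻¹ ≡ 17 (mod 19), so λ ≡ 7·17 ≡ 5.
  x = λ² - 7 - 7 = 25 - 14 ≡ 11; y = λ·(7 - 11) - 14 ≡ 4. → (11, 4)
3G: (11, 4) + (7, 14). λ = (14 - 4)/(7 - 11) ≡ 10/15 mod 19. 15⁻¹ ≡ 14 (mod 19) since 15·14 = 210 ≡ 1, so λ ≡ 7.
  x = λ² - 11 - 7 = 49 - 18 ≡ 12; y = λ·(11 - 12) - 4 ≡ 8. → (12, 8)
4G: (12, 8) + (7, 14). λ = (14 - 8)/(7 - 12) ≡ 6/14 mod 19. 14⁻¹ ≡ 15 (mod 19) since 14·15 = 210 ≡ 1, so λ ≡ 14.
  x = λ² - 12 - 7 = 196 - 19 ≡ 6; y = λ·(12 - 6) - 8 ≡ 0. → (6, 0)
5G: (6, 0) + (7, 14). λ = (14 - 0)/(7 - 6) ≡ 14/1 mod 19. 1⁻¹ ≡ 1 (mod 19), so λ ≡ 14.
  x = λ² - 6 - 7 = 196 - 13 ≡ 12; y = λ·(6 - 12) - 0 ≡ 11. → (12, 11)
6G: (12, 11) + (7, 14). λ = (14 - 11)/(7 - 12) ≡ 3/14 mod 19. 14⁻¹ ≡ 15 (mod 19) since 14·15 = 210 ≡ 1, so λ ≡ 7.
  x = λ² - 12 - 7 = 49 - 19 ≡ 11; y = λ·(12 - 11) - 11 ≡ 15. → (11, 15)
7G: (11, 15) + (7, 14). λ = (14 - 15)/(7 - 11) ≡ 18/15 mod 19. 15⁻¹ ≡ 14 (mod 19), so λ ≡ 5.
  x = λ² - 11 - 7 = 25 - 18 ≡ 7; y = λ·(11 - 7) - 15 ≡ 5. → (7, 5)
8G: (7, 5) + (7, 14): same x and y₁ ≡ -y₂, so the sum is 𝒪.

O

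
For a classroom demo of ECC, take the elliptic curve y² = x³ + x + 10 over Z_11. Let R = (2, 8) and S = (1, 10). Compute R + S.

(2, 8) + (1, 10). λ = (10 - 8)/(1 - 2) ≡ 2/10 mod 11. 10⁻¹ ≡ 10 (mod 11) since 10·10 = 100 ≡ 1, so λ ≡ 9.
  x = λ² - 2 - 1 = 81 - 3 ≡ 1; y = λ·(2 - 1) - 8 ≡ 1. → (1, 1)

(1, 1)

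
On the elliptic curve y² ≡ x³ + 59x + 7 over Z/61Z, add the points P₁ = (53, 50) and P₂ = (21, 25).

(53, 50) + (21, 25). λ = (25 - 50)/(21 - 53) ≡ 36/29 mod 61. 29⁻¹ ≡ 40 (mod 61) since 29·40 = 1160 ≡ 1, so λ ≡ 37.
  x = λ² - 53 - 21 = 1369 - 74 ≡ 14; y = λ·(53 - 14) - 50 ≡ 51. → (14, 51)

(14, 51)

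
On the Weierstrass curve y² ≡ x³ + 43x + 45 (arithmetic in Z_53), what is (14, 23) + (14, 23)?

tangent at (14, 23): λ = (3·14² + 43)/(2·23) ≡ 48/46. 46⁻¹ ≡ 15 (mod 53) since 46·15 = 690 ≡ 1, so λ ≡ 48·15 ≡ 31.
  x = λ² - 14 - 14 = 961 - 28 ≡ 32; y = λ·(14 - 32) - 23 ≡ 2. → (32, 2)

(32, 2)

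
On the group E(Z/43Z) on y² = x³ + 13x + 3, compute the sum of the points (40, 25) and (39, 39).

(31, 21)

(40, 25) + (39, 39). λ = (39 - 25)/(39 - 40) ≡ 14/42 mod 43. 42⁻¹ ≡ 42 (mod 43) since 42·42 = 1764 ≡ 1, so λ ≡ 29.
  x = λ² - 40 - 39 = 841 - 79 ≡ 31; y = λ·(40 - 31) - 25 ≡ 21. → (31, 21)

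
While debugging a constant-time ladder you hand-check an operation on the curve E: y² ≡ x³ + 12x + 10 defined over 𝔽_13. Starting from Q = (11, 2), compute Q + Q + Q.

Repeated addition: build up to 3Q.
2Q: tangent at (11, 2): λ = (3·11² + 12)/(2·2) ≡ 11/4. 4⁻¹ ≡ 10 (mod 13), so λ ≡ 11·10 ≡ 6.
  x = λ² - 11 - 11 = 36 - 22 ≡ 1; y = λ·(11 - 1) - 2 ≡ 6. → (1, 6)
3Q: (1, 6) + (11, 2). λ = (2 - 6)/(11 - 1) ≡ 9/10 mod 13. 10⁻¹ ≡ 4 (mod 13), so λ ≡ 10.
  x = λ² - 1 - 11 = 100 - 12 ≡ 10; y = λ·(1 - 10) - 6 ≡ 8. → (10, 8)

(10, 8)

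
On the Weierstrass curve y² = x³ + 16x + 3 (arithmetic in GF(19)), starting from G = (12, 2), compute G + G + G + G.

(2, 9)

Double-and-add on 4 = (100)₂. Start with G = (12, 2) for the leading 1-bit.
double: tangent at (12, 2): λ = (3·12² + 16)/(2·2) ≡ 11/4. 4⁻¹ ≡ 5 (mod 19), so λ ≡ 11·5 ≡ 17.
  x = λ² - 12 - 12 = 289 - 24 ≡ 18; y = λ·(12 - 18) - 2 ≡ 10. → (18, 10)
double: tangent at (18, 10): λ = (3·18² + 16)/(2·10) ≡ 0/1. 1⁻¹ ≡ 1 (mod 19) since 1·1 = 1 ≡ 1, so λ ≡ 0·1 ≡ 0.
  x = λ² - 18 - 18 = 0 - 36 ≡ 2; y = λ·(18 - 2) - 10 ≡ 9. → (2, 9)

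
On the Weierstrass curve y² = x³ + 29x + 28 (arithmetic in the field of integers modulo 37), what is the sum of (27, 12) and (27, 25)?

The two points share x = 27 and their y-coordinates satisfy 12 + 25 ≡ 0 (mod 37), so they are inverses. Their sum is O.

O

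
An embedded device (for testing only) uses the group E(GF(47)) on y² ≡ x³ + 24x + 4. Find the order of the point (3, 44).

7

2P: tangent at (3, 44): λ = (3·3² + 24)/(2·44) ≡ 4/41. 41⁻¹ ≡ 39 (mod 47), so λ ≡ 4·39 ≡ 15.
  x = λ² - 3 - 3 = 225 - 6 ≡ 31; y = λ·(3 - 31) - 44 ≡ 6. → (31, 6)
3P: (31, 6) + (3, 44). λ = (44 - 6)/(3 - 31) ≡ 38/19 mod 47. 19⁻¹ ≡ 5 (mod 47) since 19·5 = 95 ≡ 1, so λ ≡ 2.
  x = λ² - 31 - 3 = 4 - 34 ≡ 17; y = λ·(31 - 17) - 6 ≡ 22. → (17, 22)
4P: (17, 22) + (3, 44). λ = (44 - 22)/(3 - 17) ≡ 22/33 mod 47. 33⁻¹ ≡ 10 (mod 47) since 33·10 = 330 ≡ 1, so λ ≡ 32.
  x = λ² - 17 - 3 = 1024 - 20 ≡ 17; y = λ·(17 - 17) - 22 ≡ 25. → (17, 25)
5P: (17, 25) + (3, 44). λ = (44 - 25)/(3 - 17) ≡ 19/33 mod 47. 33⁻¹ ≡ 10 (mod 47), so λ ≡ 2.
  x = λ² - 17 - 3 = 4 - 20 ≡ 31; y = λ·(17 - 31) - 25 ≡ 41. → (31, 41)
6P: (31, 41) + (3, 44). λ = (44 - 41)/(3 - 31) ≡ 3/19 mod 47. 19⁻¹ ≡ 5 (mod 47), so λ ≡ 15.
  x = λ² - 31 - 3 = 225 - 34 ≡ 3; y = λ·(31 - 3) - 41 ≡ 3. → (3, 3)
7P: (3, 3) + (3, 44): same x and y₁ ≡ -y₂, so the sum is O.
7P = O, so the order is 7.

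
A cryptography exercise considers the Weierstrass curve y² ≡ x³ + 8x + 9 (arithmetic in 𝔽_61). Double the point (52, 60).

tangent at (52, 60): λ = (3·52² + 8)/(2·60) ≡ 7/59. 59⁻¹ ≡ 30 (mod 61) since 59·30 = 1770 ≡ 1, so λ ≡ 7·30 ≡ 27.
  x = λ² - 52 - 52 = 729 - 104 ≡ 15; y = λ·(52 - 15) - 60 ≡ 24. → (15, 24)

(15, 24)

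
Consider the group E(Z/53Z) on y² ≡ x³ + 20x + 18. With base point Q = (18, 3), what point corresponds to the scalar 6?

(22, 33)

Repeated addition: build up to 6Q.
2Q: tangent at (18, 3): λ = (3·18² + 20)/(2·3) ≡ 38/6. 6⁻¹ ≡ 9 (mod 53), so λ ≡ 38·9 ≡ 24.
  x = λ² - 18 - 18 = 576 - 36 ≡ 10; y = λ·(18 - 10) - 3 ≡ 30. → (10, 30)
3Q: (10, 30) + (18, 3). λ = (3 - 30)/(18 - 10) ≡ 26/8 mod 53. 8⁻¹ ≡ 20 (mod 53) since 8·20 = 160 ≡ 1, so λ ≡ 43.
  x = λ² - 10 - 18 = 1849 - 28 ≡ 19; y = λ·(10 - 19) - 30 ≡ 7. → (19, 7)
4Q: (19, 7) + (18, 3). λ = (3 - 7)/(18 - 19) ≡ 49/52 mod 53. 52⁻¹ ≡ 52 (mod 53), so λ ≡ 4.
  x = λ² - 19 - 18 = 16 - 37 ≡ 32; y = λ·(19 - 32) - 7 ≡ 47. → (32, 47)
5Q: (32, 47) + (18, 3). λ = (3 - 47)/(18 - 32) ≡ 9/39 mod 53. 39⁻¹ ≡ 34 (mod 53), so λ ≡ 41.
  x = λ² - 32 - 18 = 1681 - 50 ≡ 41; y = λ·(32 - 41) - 47 ≡ 8. → (41, 8)
6Q: (41, 8) + (18, 3). λ = (3 - 8)/(18 - 41) ≡ 48/30 mod 53. 30⁻¹ ≡ 23 (mod 53), so λ ≡ 44.
  x = λ² - 41 - 18 = 1936 - 59 ≡ 22; y = λ·(41 - 22) - 8 ≡ 33. → (22, 33)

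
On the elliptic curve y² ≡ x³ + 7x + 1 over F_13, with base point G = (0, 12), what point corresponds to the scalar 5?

(0, 12)

Repeated addition: build up to 5G.
2G: tangent at (0, 12): λ = (3·0² + 7)/(2·12) ≡ 7/11. 11⁻¹ ≡ 6 (mod 13) since 11·6 = 66 ≡ 1, so λ ≡ 7·6 ≡ 3.
  x = λ² - 0 - 0 = 9 - 0 ≡ 9; y = λ·(0 - 9) - 12 ≡ 0. → (9, 0)
3G: (9, 0) + (0, 12). λ = (12 - 0)/(0 - 9) ≡ 12/4 mod 13. 4⁻¹ ≡ 10 (mod 13), so λ ≡ 3.
  x = λ² - 9 - 0 = 9 - 9 ≡ 0; y = λ·(9 - 0) - 0 ≡ 1. → (0, 1)
4G: (0, 1) + (0, 12): same x and y₁ ≡ -y₂, so the sum is 𝒪.
5G: 𝒪 + (0, 12) = (0, 12) (identity).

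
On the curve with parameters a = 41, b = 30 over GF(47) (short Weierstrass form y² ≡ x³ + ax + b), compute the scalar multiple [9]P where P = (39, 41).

(8, 20)

Repeated addition: build up to 9P.
2P: tangent at (39, 41): λ = (3·39² + 41)/(2·41) ≡ 45/35. 35⁻¹ ≡ 43 (mod 47) since 35·43 = 1505 ≡ 1, so λ ≡ 45·43 ≡ 8.
  x = λ² - 39 - 39 = 64 - 78 ≡ 33; y = λ·(39 - 33) - 41 ≡ 7. → (33, 7)
3P: (33, 7) + (39, 41). λ = (41 - 7)/(39 - 33) ≡ 34/6 mod 47. 6⁻¹ ≡ 8 (mod 47), so λ ≡ 37.
  x = λ² - 33 - 39 = 1369 - 72 ≡ 28; y = λ·(33 - 28) - 7 ≡ 37. → (28, 37)
4P: (28, 37) + (39, 41). λ = (41 - 37)/(39 - 28) ≡ 4/11 mod 47. 11⁻¹ ≡ 30 (mod 47), so λ ≡ 26.
  x = λ² - 28 - 39 = 676 - 67 ≡ 45; y = λ·(28 - 45) - 37 ≡ 38. → (45, 38)
5P: (45, 38) + (39, 41). λ = (41 - 38)/(39 - 45) ≡ 3/41 mod 47. 41⁻¹ ≡ 39 (mod 47) since 41·39 = 1599 ≡ 1, so λ ≡ 23.
  x = λ² - 45 - 39 = 529 - 84 ≡ 22; y = λ·(45 - 22) - 38 ≡ 21. → (22, 21)
6P: (22, 21) + (39, 41). λ = (41 - 21)/(39 - 22) ≡ 20/17 mod 47. 17⁻¹ ≡ 36 (mod 47), so λ ≡ 15.
  x = λ² - 22 - 39 = 225 - 61 ≡ 23; y = λ·(22 - 23) - 21 ≡ 11. → (23, 11)
7P: (23, 11) + (39, 41). λ = (41 - 11)/(39 - 23) ≡ 30/16 mod 47. 16⁻¹ ≡ 3 (mod 47) since 16·3 = 48 ≡ 1, so λ ≡ 43.
  x = λ² - 23 - 39 = 1849 - 62 ≡ 1; y = λ·(23 - 1) - 11 ≡ 42. → (1, 42)
8P: (1, 42) + (39, 41). λ = (41 - 42)/(39 - 1) ≡ 46/38 mod 47. 38⁻¹ ≡ 26 (mod 47) since 38·26 = 988 ≡ 1, so λ ≡ 21.
  x = λ² - 1 - 39 = 441 - 40 ≡ 25; y = λ·(1 - 25) - 42 ≡ 18. → (25, 18)
9P: (25, 18) + (39, 41). λ = (41 - 18)/(39 - 25) ≡ 23/14 mod 47. 14⁻¹ ≡ 37 (mod 47), so λ ≡ 5.
  x = λ² - 25 - 39 = 25 - 64 ≡ 8; y = λ·(25 - 8) - 18 ≡ 20. → (8, 20)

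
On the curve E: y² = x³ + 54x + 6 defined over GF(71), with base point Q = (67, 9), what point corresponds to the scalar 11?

Double-and-add on 11 = (1011)₂. Start with Q = (67, 9) for the leading 1-bit.
double: tangent at (67, 9): λ = (3·67² + 54)/(2·9) ≡ 31/18. 18⁻¹ ≡ 4 (mod 71) since 18·4 = 72 ≡ 1, so λ ≡ 31·4 ≡ 53.
  x = λ² - 67 - 67 = 2809 - 134 ≡ 48; y = λ·(67 - 48) - 9 ≡ 4. → (48, 4)
double: tangent at (48, 4): λ = (3·48² + 54)/(2·4) ≡ 8/8. 8⁻¹ ≡ 9 (mod 71), so λ ≡ 8·9 ≡ 1.
  x = λ² - 48 - 48 = 1 - 96 ≡ 47; y = λ·(48 - 47) - 4 ≡ 68. → (47, 68)
add Q: (47, 68) + (67, 9). λ = (9 - 68)/(67 - 47) ≡ 12/20 mod 71. 20⁻¹ ≡ 32 (mod 71), so λ ≡ 29.
  x = λ² - 47 - 67 = 841 - 114 ≡ 17; y = λ·(47 - 17) - 68 ≡ 21. → (17, 21)
double: tangent at (17, 21): λ = (3·17² + 54)/(2·21) ≡ 69/42. 42⁻¹ ≡ 22 (mod 71), so λ ≡ 69·22 ≡ 27.
  x = λ² - 17 - 17 = 729 - 34 ≡ 56; y = λ·(17 - 56) - 21 ≡ 62. → (56, 62)
add Q: (56, 62) + (67, 9). λ = (9 - 62)/(67 - 56) ≡ 18/11 mod 71. 11⁻¹ ≡ 13 (mod 71) since 11·13 = 143 ≡ 1, so λ ≡ 21.
  x = λ² - 56 - 67 = 441 - 123 ≡ 34; y = λ·(56 - 34) - 62 ≡ 45. → (34, 45)

(34, 45)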